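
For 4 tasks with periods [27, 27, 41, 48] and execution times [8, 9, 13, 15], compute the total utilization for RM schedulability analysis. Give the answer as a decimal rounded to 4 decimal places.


Compute individual utilizations (exact fractions):
  Task 1: C/T = 8/27 (approx. 0.2963)
  Task 2: C/T = 9/27 = 1/3 (approx. 0.3333)
  Task 3: C/T = 13/41 (approx. 0.3171)
  Task 4: C/T = 15/48 = 5/16 (approx. 0.3125)
Total utilization U = 8/27 + 1/3 + 13/41 + 5/16 = 22303/17712
Rounded to 4 decimal places: U = 1.2592
RM (Liu & Layland) bound for 4 tasks = 0.756828; compare with U = 22303/17712 (approx. 1.259203)
U > 1, so the task set is not schedulable (processor overloaded).

1.2592


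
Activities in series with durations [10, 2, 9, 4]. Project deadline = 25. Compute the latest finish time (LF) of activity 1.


LF(activity 1) = deadline - sum of successor durations
Successors: activities 2 through 4 with durations [2, 9, 4]
Sum of successor durations = 15
LF = 25 - 15 = 10

10


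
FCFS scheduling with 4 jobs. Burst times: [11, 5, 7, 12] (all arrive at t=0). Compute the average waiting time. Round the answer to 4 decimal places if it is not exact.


FCFS order (as given): [11, 5, 7, 12]
Waiting times:
  Job 1: wait = 0
  Job 2: wait = 11
  Job 3: wait = 16
  Job 4: wait = 23
Sum of waiting times = 50
Average waiting time = 50/4 = 12.5

12.5


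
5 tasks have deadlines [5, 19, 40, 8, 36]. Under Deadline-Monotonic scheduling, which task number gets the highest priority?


Sort tasks by relative deadline (ascending):
  Task 1: deadline = 5
  Task 4: deadline = 8
  Task 2: deadline = 19
  Task 5: deadline = 36
  Task 3: deadline = 40
Priority order (highest first): [1, 4, 2, 5, 3]
Highest priority task = 1

1


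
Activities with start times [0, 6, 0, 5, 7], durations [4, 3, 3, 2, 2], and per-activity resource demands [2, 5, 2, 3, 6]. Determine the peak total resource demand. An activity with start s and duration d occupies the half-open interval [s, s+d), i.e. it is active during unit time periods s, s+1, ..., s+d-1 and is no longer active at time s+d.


Each activity i is active on [start_i, start_i + duration_i).
Compute total resource usage per time slot:
  t=0: active resources = [2, 2], total = 4
  t=1: active resources = [2, 2], total = 4
  t=2: active resources = [2, 2], total = 4
  t=3: active resources = [2], total = 2
  t=4: active resources = [], total = 0
  t=5: active resources = [3], total = 3
  t=6: active resources = [5, 3], total = 8
  t=7: active resources = [5, 6], total = 11
  t=8: active resources = [5, 6], total = 11
Peak resource demand = 11

11


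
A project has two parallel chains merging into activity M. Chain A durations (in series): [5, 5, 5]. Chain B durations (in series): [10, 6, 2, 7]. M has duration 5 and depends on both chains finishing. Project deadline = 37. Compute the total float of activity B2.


Forward pass: ES(B2) = sum of predecessors on chain B = 10
EF = ES + duration = 10 + 6 = 16
Backward pass: LF(M) = deadline = 37; LS(M) = 37 - 5 = 32
LF(B2) = LS(M) - sum(successors on chain B) = 32 - 9 = 23
LS = LF - duration = 23 - 6 = 17
Total float = LS - ES = 17 - 10 = 7

7


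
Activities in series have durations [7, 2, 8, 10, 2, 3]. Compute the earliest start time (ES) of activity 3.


Activity 3 starts after activities 1 through 2 complete.
Predecessor durations: [7, 2]
ES = 7 + 2 = 9

9


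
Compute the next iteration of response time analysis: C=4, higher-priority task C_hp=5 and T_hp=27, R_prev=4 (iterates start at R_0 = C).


R_next = C + ceil(R_prev / T_hp) * C_hp
ceil(4 / 27) = ceil(0.1481) = 1
Interference = 1 * 5 = 5
R_next = 4 + 5 = 9

9


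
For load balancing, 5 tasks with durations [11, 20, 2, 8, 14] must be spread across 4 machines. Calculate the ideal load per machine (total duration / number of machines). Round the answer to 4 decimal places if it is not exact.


Total processing time = 11 + 20 + 2 + 8 + 14 = 55
Number of machines = 4
Ideal balanced load = 55 / 4 = 13.75

13.75


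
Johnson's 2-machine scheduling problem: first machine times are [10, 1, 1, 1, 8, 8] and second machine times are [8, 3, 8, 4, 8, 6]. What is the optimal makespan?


Apply Johnson's rule:
  Group 1 (a <= b): [(2, 1, 3), (3, 1, 8), (4, 1, 4), (5, 8, 8)]
  Group 2 (a > b): [(1, 10, 8), (6, 8, 6)]
Optimal job order: [2, 3, 4, 5, 1, 6]
Schedule:
  Job 2: M1 done at 1, M2 done at 4
  Job 3: M1 done at 2, M2 done at 12
  Job 4: M1 done at 3, M2 done at 16
  Job 5: M1 done at 11, M2 done at 24
  Job 1: M1 done at 21, M2 done at 32
  Job 6: M1 done at 29, M2 done at 38
Makespan = 38

38


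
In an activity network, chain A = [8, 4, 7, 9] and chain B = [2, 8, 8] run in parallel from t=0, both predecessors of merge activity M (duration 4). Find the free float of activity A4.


ES(A4) = sum of predecessors on chain A = 19
EF(A4) = ES + duration = 19 + 9 = 28
Successor of A4 is M. ES(M) = max(sum(A), sum(B)) = max(28, 18) = 28
Free float = ES(successor) - EF(current) = 28 - 28 = 0

0


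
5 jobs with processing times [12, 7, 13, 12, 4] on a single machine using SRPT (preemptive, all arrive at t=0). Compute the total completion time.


Since all jobs arrive at t=0, SRPT equals SPT ordering.
SPT order: [4, 7, 12, 12, 13]
Completion times:
  Job 1: p=4, C=4
  Job 2: p=7, C=11
  Job 3: p=12, C=23
  Job 4: p=12, C=35
  Job 5: p=13, C=48
Total completion time = 4 + 11 + 23 + 35 + 48 = 121

121


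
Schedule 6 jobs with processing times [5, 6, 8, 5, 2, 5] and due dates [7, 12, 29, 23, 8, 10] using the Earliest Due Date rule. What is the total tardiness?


Sort by due date (EDD order): [(5, 7), (2, 8), (5, 10), (6, 12), (5, 23), (8, 29)]
Compute completion times and tardiness:
  Job 1: p=5, d=7, C=5, tardiness=max(0,5-7)=0
  Job 2: p=2, d=8, C=7, tardiness=max(0,7-8)=0
  Job 3: p=5, d=10, C=12, tardiness=max(0,12-10)=2
  Job 4: p=6, d=12, C=18, tardiness=max(0,18-12)=6
  Job 5: p=5, d=23, C=23, tardiness=max(0,23-23)=0
  Job 6: p=8, d=29, C=31, tardiness=max(0,31-29)=2
Total tardiness = 10

10


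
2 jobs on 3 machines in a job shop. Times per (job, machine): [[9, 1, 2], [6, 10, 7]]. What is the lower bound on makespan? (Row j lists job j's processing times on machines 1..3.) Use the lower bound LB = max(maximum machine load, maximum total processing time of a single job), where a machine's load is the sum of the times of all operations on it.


Machine loads:
  Machine 1: 9 + 6 = 15
  Machine 2: 1 + 10 = 11
  Machine 3: 2 + 7 = 9
Max machine load = 15
Job totals:
  Job 1: 12
  Job 2: 23
Max job total = 23
Lower bound = max(15, 23) = 23

23


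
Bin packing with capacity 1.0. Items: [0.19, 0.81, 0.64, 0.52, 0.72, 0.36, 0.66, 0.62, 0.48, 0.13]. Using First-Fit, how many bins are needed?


Place items sequentially using First-Fit:
  Item 0.19 -> new Bin 1
  Item 0.81 -> Bin 1 (now 1.0)
  Item 0.64 -> new Bin 2
  Item 0.52 -> new Bin 3
  Item 0.72 -> new Bin 4
  Item 0.36 -> Bin 2 (now 1.0)
  Item 0.66 -> new Bin 5
  Item 0.62 -> new Bin 6
  Item 0.48 -> Bin 3 (now 1.0)
  Item 0.13 -> Bin 4 (now 0.85)
Total bins used = 6

6


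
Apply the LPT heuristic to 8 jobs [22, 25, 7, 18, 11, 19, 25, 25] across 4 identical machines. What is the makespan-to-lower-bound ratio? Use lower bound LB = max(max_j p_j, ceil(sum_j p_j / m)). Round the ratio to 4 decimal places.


LPT order: [25, 25, 25, 22, 19, 18, 11, 7]
Machine loads after assignment: [43, 36, 32, 41]
LPT makespan = 43
Lower bound = max(max_job, ceil(total/4)) = max(25, 38) = 38
Ratio = 43 / 38 = 1.1316

1.1316


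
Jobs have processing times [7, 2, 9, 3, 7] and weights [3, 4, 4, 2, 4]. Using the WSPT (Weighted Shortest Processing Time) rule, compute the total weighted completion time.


Compute p/w ratios and sort ascending (WSPT): [(2, 4), (3, 2), (7, 4), (9, 4), (7, 3)]
Compute weighted completion times:
  Job (p=2,w=4): C=2, w*C=4*2=8
  Job (p=3,w=2): C=5, w*C=2*5=10
  Job (p=7,w=4): C=12, w*C=4*12=48
  Job (p=9,w=4): C=21, w*C=4*21=84
  Job (p=7,w=3): C=28, w*C=3*28=84
Total weighted completion time = 234

234


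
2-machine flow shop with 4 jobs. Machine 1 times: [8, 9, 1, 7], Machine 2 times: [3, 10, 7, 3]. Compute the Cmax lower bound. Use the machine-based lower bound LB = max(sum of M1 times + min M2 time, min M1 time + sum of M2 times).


LB1 = sum(M1 times) + min(M2 times) = 25 + 3 = 28
LB2 = min(M1 times) + sum(M2 times) = 1 + 23 = 24
Lower bound = max(LB1, LB2) = max(28, 24) = 28

28


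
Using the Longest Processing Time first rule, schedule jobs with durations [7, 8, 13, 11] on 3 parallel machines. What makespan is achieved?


Sort jobs in decreasing order (LPT): [13, 11, 8, 7]
Assign each job to the least loaded machine:
  Machine 1: jobs [13], load = 13
  Machine 2: jobs [11], load = 11
  Machine 3: jobs [8, 7], load = 15
Makespan = max load = 15

15


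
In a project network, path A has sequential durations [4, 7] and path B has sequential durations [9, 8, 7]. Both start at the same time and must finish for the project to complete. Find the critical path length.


Path A total = 4 + 7 = 11
Path B total = 9 + 8 + 7 = 24
Critical path = longest path = max(11, 24) = 24

24


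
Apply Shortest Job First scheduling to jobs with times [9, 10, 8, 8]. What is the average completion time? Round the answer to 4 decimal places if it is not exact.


SJF order (ascending): [8, 8, 9, 10]
Completion times:
  Job 1: burst=8, C=8
  Job 2: burst=8, C=16
  Job 3: burst=9, C=25
  Job 4: burst=10, C=35
Average completion = 84/4 = 21.0

21.0


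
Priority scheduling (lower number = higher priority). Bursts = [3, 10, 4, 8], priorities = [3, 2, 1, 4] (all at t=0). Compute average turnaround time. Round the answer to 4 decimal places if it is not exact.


Sort by priority (ascending = highest first):
Order: [(1, 4), (2, 10), (3, 3), (4, 8)]
Completion times:
  Priority 1, burst=4, C=4
  Priority 2, burst=10, C=14
  Priority 3, burst=3, C=17
  Priority 4, burst=8, C=25
Average turnaround = 60/4 = 15.0

15.0


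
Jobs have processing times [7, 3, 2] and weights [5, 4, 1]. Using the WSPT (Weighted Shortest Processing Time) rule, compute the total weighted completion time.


Compute p/w ratios and sort ascending (WSPT): [(3, 4), (7, 5), (2, 1)]
Compute weighted completion times:
  Job (p=3,w=4): C=3, w*C=4*3=12
  Job (p=7,w=5): C=10, w*C=5*10=50
  Job (p=2,w=1): C=12, w*C=1*12=12
Total weighted completion time = 74

74


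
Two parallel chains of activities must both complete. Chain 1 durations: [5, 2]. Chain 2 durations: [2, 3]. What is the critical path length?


Path A total = 5 + 2 = 7
Path B total = 2 + 3 = 5
Critical path = longest path = max(7, 5) = 7

7


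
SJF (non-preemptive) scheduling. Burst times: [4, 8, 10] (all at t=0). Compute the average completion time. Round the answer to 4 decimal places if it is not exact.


SJF order (ascending): [4, 8, 10]
Completion times:
  Job 1: burst=4, C=4
  Job 2: burst=8, C=12
  Job 3: burst=10, C=22
Average completion = 38/3 = 12.6667

12.6667


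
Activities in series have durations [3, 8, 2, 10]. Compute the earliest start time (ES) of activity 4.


Activity 4 starts after activities 1 through 3 complete.
Predecessor durations: [3, 8, 2]
ES = 3 + 8 + 2 = 13

13


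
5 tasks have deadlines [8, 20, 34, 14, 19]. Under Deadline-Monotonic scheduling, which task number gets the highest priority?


Sort tasks by relative deadline (ascending):
  Task 1: deadline = 8
  Task 4: deadline = 14
  Task 5: deadline = 19
  Task 2: deadline = 20
  Task 3: deadline = 34
Priority order (highest first): [1, 4, 5, 2, 3]
Highest priority task = 1

1


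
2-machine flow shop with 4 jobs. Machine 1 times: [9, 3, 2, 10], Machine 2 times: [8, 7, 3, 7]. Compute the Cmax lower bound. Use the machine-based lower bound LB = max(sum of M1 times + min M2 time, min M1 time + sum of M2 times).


LB1 = sum(M1 times) + min(M2 times) = 24 + 3 = 27
LB2 = min(M1 times) + sum(M2 times) = 2 + 25 = 27
Lower bound = max(LB1, LB2) = max(27, 27) = 27

27


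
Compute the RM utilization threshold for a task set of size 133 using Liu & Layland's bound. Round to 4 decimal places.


Compute 2^(1/133) = 1.0052252371
Subtract 1: 1.0052252371 - 1 = 0.0052252371
Multiply by n: 133 * 0.0052252371 = 0.6949565343
Round to 4 dp: 0.6950

0.6950


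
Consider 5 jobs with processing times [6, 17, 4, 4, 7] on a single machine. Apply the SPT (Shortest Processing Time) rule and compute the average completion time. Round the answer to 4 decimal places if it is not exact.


Sort jobs by processing time (SPT order): [4, 4, 6, 7, 17]
Compute completion times sequentially:
  Job 1: processing = 4, completes at 4
  Job 2: processing = 4, completes at 8
  Job 3: processing = 6, completes at 14
  Job 4: processing = 7, completes at 21
  Job 5: processing = 17, completes at 38
Sum of completion times = 85
Average completion time = 85/5 = 17.0

17.0


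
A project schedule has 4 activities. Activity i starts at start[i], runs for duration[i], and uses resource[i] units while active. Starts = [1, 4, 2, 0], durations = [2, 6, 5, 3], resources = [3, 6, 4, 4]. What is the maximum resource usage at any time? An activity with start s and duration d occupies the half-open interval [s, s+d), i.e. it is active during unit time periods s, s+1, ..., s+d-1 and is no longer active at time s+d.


Each activity i is active on [start_i, start_i + duration_i).
Compute total resource usage per time slot:
  t=0: active resources = [4], total = 4
  t=1: active resources = [3, 4], total = 7
  t=2: active resources = [3, 4, 4], total = 11
  t=3: active resources = [4], total = 4
  t=4: active resources = [6, 4], total = 10
  t=5: active resources = [6, 4], total = 10
  t=6: active resources = [6, 4], total = 10
  t=7: active resources = [6], total = 6
  t=8: active resources = [6], total = 6
  t=9: active resources = [6], total = 6
Peak resource demand = 11

11


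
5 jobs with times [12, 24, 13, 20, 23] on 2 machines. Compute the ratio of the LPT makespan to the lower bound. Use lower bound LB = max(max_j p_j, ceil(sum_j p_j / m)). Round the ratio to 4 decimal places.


LPT order: [24, 23, 20, 13, 12]
Machine loads after assignment: [49, 43]
LPT makespan = 49
Lower bound = max(max_job, ceil(total/2)) = max(24, 46) = 46
Ratio = 49 / 46 = 1.0652

1.0652


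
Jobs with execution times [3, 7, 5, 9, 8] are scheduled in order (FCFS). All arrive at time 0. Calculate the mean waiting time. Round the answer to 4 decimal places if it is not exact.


FCFS order (as given): [3, 7, 5, 9, 8]
Waiting times:
  Job 1: wait = 0
  Job 2: wait = 3
  Job 3: wait = 10
  Job 4: wait = 15
  Job 5: wait = 24
Sum of waiting times = 52
Average waiting time = 52/5 = 10.4

10.4


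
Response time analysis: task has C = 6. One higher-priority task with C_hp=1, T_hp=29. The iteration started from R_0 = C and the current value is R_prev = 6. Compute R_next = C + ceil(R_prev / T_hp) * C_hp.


R_next = C + ceil(R_prev / T_hp) * C_hp
ceil(6 / 29) = ceil(0.2069) = 1
Interference = 1 * 1 = 1
R_next = 6 + 1 = 7

7


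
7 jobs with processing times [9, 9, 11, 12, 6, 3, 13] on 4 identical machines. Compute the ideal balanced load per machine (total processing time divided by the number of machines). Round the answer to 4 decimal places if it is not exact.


Total processing time = 9 + 9 + 11 + 12 + 6 + 3 + 13 = 63
Number of machines = 4
Ideal balanced load = 63 / 4 = 15.75

15.75


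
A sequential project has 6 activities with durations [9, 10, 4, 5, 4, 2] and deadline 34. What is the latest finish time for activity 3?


LF(activity 3) = deadline - sum of successor durations
Successors: activities 4 through 6 with durations [5, 4, 2]
Sum of successor durations = 11
LF = 34 - 11 = 23

23


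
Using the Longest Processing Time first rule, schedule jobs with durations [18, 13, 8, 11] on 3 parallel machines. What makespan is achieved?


Sort jobs in decreasing order (LPT): [18, 13, 11, 8]
Assign each job to the least loaded machine:
  Machine 1: jobs [18], load = 18
  Machine 2: jobs [13], load = 13
  Machine 3: jobs [11, 8], load = 19
Makespan = max load = 19

19


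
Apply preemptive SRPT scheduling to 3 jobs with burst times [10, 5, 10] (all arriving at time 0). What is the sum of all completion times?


Since all jobs arrive at t=0, SRPT equals SPT ordering.
SPT order: [5, 10, 10]
Completion times:
  Job 1: p=5, C=5
  Job 2: p=10, C=15
  Job 3: p=10, C=25
Total completion time = 5 + 15 + 25 = 45

45


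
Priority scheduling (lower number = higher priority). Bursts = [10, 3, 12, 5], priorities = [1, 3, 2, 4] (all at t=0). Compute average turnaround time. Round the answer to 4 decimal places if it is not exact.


Sort by priority (ascending = highest first):
Order: [(1, 10), (2, 12), (3, 3), (4, 5)]
Completion times:
  Priority 1, burst=10, C=10
  Priority 2, burst=12, C=22
  Priority 3, burst=3, C=25
  Priority 4, burst=5, C=30
Average turnaround = 87/4 = 21.75

21.75


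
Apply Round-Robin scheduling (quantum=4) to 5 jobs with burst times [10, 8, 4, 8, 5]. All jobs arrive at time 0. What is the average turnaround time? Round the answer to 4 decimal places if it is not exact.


Time quantum = 4
Execution trace:
  J1 runs 4 units, time = 4
  J2 runs 4 units, time = 8
  J3 runs 4 units, time = 12
  J4 runs 4 units, time = 16
  J5 runs 4 units, time = 20
  J1 runs 4 units, time = 24
  J2 runs 4 units, time = 28
  J4 runs 4 units, time = 32
  J5 runs 1 units, time = 33
  J1 runs 2 units, time = 35
Finish times: [35, 28, 12, 32, 33]
Average turnaround = 140/5 = 28.0

28.0


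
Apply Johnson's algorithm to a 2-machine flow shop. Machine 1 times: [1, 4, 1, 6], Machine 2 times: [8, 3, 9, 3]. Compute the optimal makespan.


Apply Johnson's rule:
  Group 1 (a <= b): [(1, 1, 8), (3, 1, 9)]
  Group 2 (a > b): [(2, 4, 3), (4, 6, 3)]
Optimal job order: [1, 3, 2, 4]
Schedule:
  Job 1: M1 done at 1, M2 done at 9
  Job 3: M1 done at 2, M2 done at 18
  Job 2: M1 done at 6, M2 done at 21
  Job 4: M1 done at 12, M2 done at 24
Makespan = 24

24


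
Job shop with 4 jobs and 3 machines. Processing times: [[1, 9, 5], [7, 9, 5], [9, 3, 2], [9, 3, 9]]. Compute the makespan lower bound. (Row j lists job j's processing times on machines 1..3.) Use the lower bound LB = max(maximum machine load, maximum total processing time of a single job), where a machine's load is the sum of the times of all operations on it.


Machine loads:
  Machine 1: 1 + 7 + 9 + 9 = 26
  Machine 2: 9 + 9 + 3 + 3 = 24
  Machine 3: 5 + 5 + 2 + 9 = 21
Max machine load = 26
Job totals:
  Job 1: 15
  Job 2: 21
  Job 3: 14
  Job 4: 21
Max job total = 21
Lower bound = max(26, 21) = 26

26


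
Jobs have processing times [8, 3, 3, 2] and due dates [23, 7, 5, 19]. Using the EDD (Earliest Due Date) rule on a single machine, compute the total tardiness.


Sort by due date (EDD order): [(3, 5), (3, 7), (2, 19), (8, 23)]
Compute completion times and tardiness:
  Job 1: p=3, d=5, C=3, tardiness=max(0,3-5)=0
  Job 2: p=3, d=7, C=6, tardiness=max(0,6-7)=0
  Job 3: p=2, d=19, C=8, tardiness=max(0,8-19)=0
  Job 4: p=8, d=23, C=16, tardiness=max(0,16-23)=0
Total tardiness = 0

0


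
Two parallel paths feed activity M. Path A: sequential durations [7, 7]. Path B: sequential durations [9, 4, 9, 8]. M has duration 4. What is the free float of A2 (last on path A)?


ES(A2) = sum of predecessors on chain A = 7
EF(A2) = ES + duration = 7 + 7 = 14
Successor of A2 is M. ES(M) = max(sum(A), sum(B)) = max(14, 30) = 30
Free float = ES(successor) - EF(current) = 30 - 14 = 16

16


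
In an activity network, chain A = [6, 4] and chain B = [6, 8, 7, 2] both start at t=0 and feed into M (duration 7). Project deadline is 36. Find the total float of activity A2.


Forward pass: ES(A2) = sum of predecessors on chain A = 6
EF = ES + duration = 6 + 4 = 10
Backward pass: LF(M) = deadline = 36; LS(M) = 36 - 7 = 29
LF(A2) = LS(M) - sum(successors on chain A) = 29 - 0 = 29
LS = LF - duration = 29 - 4 = 25
Total float = LS - ES = 25 - 6 = 19

19


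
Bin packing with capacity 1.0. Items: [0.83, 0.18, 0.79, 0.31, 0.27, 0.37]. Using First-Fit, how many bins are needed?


Place items sequentially using First-Fit:
  Item 0.83 -> new Bin 1
  Item 0.18 -> new Bin 2
  Item 0.79 -> Bin 2 (now 0.97)
  Item 0.31 -> new Bin 3
  Item 0.27 -> Bin 3 (now 0.58)
  Item 0.37 -> Bin 3 (now 0.95)
Total bins used = 3

3


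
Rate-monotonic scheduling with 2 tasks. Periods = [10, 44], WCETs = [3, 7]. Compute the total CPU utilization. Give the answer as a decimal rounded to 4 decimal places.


Compute individual utilizations (exact fractions):
  Task 1: C/T = 3/10 (approx. 0.3)
  Task 2: C/T = 7/44 (approx. 0.1591)
Total utilization U = 3/10 + 7/44 = 101/220
Rounded to 4 decimal places: U = 0.4591
RM (Liu & Layland) bound for 2 tasks = 0.828427; compare with U = 101/220 (approx. 0.459091)
U <= bound, so schedulable by RM sufficient condition.

0.4591


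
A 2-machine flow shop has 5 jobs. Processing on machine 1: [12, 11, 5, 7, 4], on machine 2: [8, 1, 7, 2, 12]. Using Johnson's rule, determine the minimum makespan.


Apply Johnson's rule:
  Group 1 (a <= b): [(5, 4, 12), (3, 5, 7)]
  Group 2 (a > b): [(1, 12, 8), (4, 7, 2), (2, 11, 1)]
Optimal job order: [5, 3, 1, 4, 2]
Schedule:
  Job 5: M1 done at 4, M2 done at 16
  Job 3: M1 done at 9, M2 done at 23
  Job 1: M1 done at 21, M2 done at 31
  Job 4: M1 done at 28, M2 done at 33
  Job 2: M1 done at 39, M2 done at 40
Makespan = 40

40


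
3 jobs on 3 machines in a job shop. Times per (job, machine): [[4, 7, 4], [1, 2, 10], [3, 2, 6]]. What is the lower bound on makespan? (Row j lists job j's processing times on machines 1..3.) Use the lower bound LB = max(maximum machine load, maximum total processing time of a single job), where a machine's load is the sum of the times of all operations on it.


Machine loads:
  Machine 1: 4 + 1 + 3 = 8
  Machine 2: 7 + 2 + 2 = 11
  Machine 3: 4 + 10 + 6 = 20
Max machine load = 20
Job totals:
  Job 1: 15
  Job 2: 13
  Job 3: 11
Max job total = 15
Lower bound = max(20, 15) = 20

20


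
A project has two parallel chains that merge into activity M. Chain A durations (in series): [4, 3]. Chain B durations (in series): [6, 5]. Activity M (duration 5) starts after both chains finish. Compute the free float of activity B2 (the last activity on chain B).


ES(B2) = sum of predecessors on chain B = 6
EF(B2) = ES + duration = 6 + 5 = 11
Successor of B2 is M. ES(M) = max(sum(A), sum(B)) = max(7, 11) = 11
Free float = ES(successor) - EF(current) = 11 - 11 = 0

0


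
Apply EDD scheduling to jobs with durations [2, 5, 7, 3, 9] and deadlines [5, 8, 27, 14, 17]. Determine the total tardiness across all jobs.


Sort by due date (EDD order): [(2, 5), (5, 8), (3, 14), (9, 17), (7, 27)]
Compute completion times and tardiness:
  Job 1: p=2, d=5, C=2, tardiness=max(0,2-5)=0
  Job 2: p=5, d=8, C=7, tardiness=max(0,7-8)=0
  Job 3: p=3, d=14, C=10, tardiness=max(0,10-14)=0
  Job 4: p=9, d=17, C=19, tardiness=max(0,19-17)=2
  Job 5: p=7, d=27, C=26, tardiness=max(0,26-27)=0
Total tardiness = 2

2


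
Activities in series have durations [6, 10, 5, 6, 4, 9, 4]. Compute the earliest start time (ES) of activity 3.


Activity 3 starts after activities 1 through 2 complete.
Predecessor durations: [6, 10]
ES = 6 + 10 = 16

16


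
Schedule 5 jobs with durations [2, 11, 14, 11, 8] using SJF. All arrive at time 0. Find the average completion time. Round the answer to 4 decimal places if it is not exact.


SJF order (ascending): [2, 8, 11, 11, 14]
Completion times:
  Job 1: burst=2, C=2
  Job 2: burst=8, C=10
  Job 3: burst=11, C=21
  Job 4: burst=11, C=32
  Job 5: burst=14, C=46
Average completion = 111/5 = 22.2

22.2


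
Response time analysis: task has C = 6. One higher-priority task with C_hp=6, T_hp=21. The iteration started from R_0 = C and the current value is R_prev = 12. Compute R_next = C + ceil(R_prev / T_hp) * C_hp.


R_next = C + ceil(R_prev / T_hp) * C_hp
ceil(12 / 21) = ceil(0.5714) = 1
Interference = 1 * 6 = 6
R_next = 6 + 6 = 12
R_next = R_prev, so the iteration has converged (response time = 12).

12


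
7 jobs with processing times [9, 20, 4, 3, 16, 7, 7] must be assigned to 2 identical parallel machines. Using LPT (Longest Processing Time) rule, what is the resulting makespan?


Sort jobs in decreasing order (LPT): [20, 16, 9, 7, 7, 4, 3]
Assign each job to the least loaded machine:
  Machine 1: jobs [20, 7, 4, 3], load = 34
  Machine 2: jobs [16, 9, 7], load = 32
Makespan = max load = 34

34


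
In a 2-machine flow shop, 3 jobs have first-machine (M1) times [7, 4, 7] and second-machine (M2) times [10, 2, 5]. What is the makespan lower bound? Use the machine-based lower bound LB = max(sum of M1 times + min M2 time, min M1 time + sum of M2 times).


LB1 = sum(M1 times) + min(M2 times) = 18 + 2 = 20
LB2 = min(M1 times) + sum(M2 times) = 4 + 17 = 21
Lower bound = max(LB1, LB2) = max(20, 21) = 21

21


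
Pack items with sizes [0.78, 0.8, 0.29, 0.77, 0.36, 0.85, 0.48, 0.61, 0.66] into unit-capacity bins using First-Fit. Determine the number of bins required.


Place items sequentially using First-Fit:
  Item 0.78 -> new Bin 1
  Item 0.8 -> new Bin 2
  Item 0.29 -> new Bin 3
  Item 0.77 -> new Bin 4
  Item 0.36 -> Bin 3 (now 0.65)
  Item 0.85 -> new Bin 5
  Item 0.48 -> new Bin 6
  Item 0.61 -> new Bin 7
  Item 0.66 -> new Bin 8
Total bins used = 8

8


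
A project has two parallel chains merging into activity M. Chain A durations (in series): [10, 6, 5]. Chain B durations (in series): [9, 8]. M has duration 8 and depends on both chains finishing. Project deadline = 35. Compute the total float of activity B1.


Forward pass: ES(B1) = sum of predecessors on chain B = 0
EF = ES + duration = 0 + 9 = 9
Backward pass: LF(M) = deadline = 35; LS(M) = 35 - 8 = 27
LF(B1) = LS(M) - sum(successors on chain B) = 27 - 8 = 19
LS = LF - duration = 19 - 9 = 10
Total float = LS - ES = 10 - 0 = 10

10


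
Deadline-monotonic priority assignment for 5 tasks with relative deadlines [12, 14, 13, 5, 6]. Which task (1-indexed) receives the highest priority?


Sort tasks by relative deadline (ascending):
  Task 4: deadline = 5
  Task 5: deadline = 6
  Task 1: deadline = 12
  Task 3: deadline = 13
  Task 2: deadline = 14
Priority order (highest first): [4, 5, 1, 3, 2]
Highest priority task = 4

4


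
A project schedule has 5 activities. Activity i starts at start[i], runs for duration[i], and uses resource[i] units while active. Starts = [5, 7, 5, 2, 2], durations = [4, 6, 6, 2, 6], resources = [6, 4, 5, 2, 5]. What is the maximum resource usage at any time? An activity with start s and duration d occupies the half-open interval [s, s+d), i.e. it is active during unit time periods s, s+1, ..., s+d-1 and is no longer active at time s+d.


Each activity i is active on [start_i, start_i + duration_i).
Compute total resource usage per time slot:
  t=0: active resources = [], total = 0
  t=1: active resources = [], total = 0
  t=2: active resources = [2, 5], total = 7
  t=3: active resources = [2, 5], total = 7
  t=4: active resources = [5], total = 5
  t=5: active resources = [6, 5, 5], total = 16
  t=6: active resources = [6, 5, 5], total = 16
  t=7: active resources = [6, 4, 5, 5], total = 20
  t=8: active resources = [6, 4, 5], total = 15
  t=9: active resources = [4, 5], total = 9
  t=10: active resources = [4, 5], total = 9
  t=11: active resources = [4], total = 4
  t=12: active resources = [4], total = 4
Peak resource demand = 20

20


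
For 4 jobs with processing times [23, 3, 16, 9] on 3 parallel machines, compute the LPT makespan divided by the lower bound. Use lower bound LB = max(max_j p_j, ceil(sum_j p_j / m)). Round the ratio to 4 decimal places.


LPT order: [23, 16, 9, 3]
Machine loads after assignment: [23, 16, 12]
LPT makespan = 23
Lower bound = max(max_job, ceil(total/3)) = max(23, 17) = 23
Ratio = 23 / 23 = 1.0

1.0


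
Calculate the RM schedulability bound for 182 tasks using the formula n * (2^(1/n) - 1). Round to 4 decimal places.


Compute 2^(1/182) = 1.0038157625
Subtract 1: 1.0038157625 - 1 = 0.0038157625
Multiply by n: 182 * 0.0038157625 = 0.6944687750
Round to 4 dp: 0.6945

0.6945


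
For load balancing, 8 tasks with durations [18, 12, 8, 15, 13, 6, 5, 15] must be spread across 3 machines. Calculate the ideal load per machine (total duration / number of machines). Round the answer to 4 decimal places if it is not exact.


Total processing time = 18 + 12 + 8 + 15 + 13 + 6 + 5 + 15 = 92
Number of machines = 3
Ideal balanced load = 92 / 3 = 30.6667

30.6667


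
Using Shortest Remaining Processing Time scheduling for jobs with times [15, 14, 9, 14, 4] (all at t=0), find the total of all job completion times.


Since all jobs arrive at t=0, SRPT equals SPT ordering.
SPT order: [4, 9, 14, 14, 15]
Completion times:
  Job 1: p=4, C=4
  Job 2: p=9, C=13
  Job 3: p=14, C=27
  Job 4: p=14, C=41
  Job 5: p=15, C=56
Total completion time = 4 + 13 + 27 + 41 + 56 = 141

141


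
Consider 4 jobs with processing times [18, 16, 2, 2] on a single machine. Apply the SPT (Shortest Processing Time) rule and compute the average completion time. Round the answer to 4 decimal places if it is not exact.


Sort jobs by processing time (SPT order): [2, 2, 16, 18]
Compute completion times sequentially:
  Job 1: processing = 2, completes at 2
  Job 2: processing = 2, completes at 4
  Job 3: processing = 16, completes at 20
  Job 4: processing = 18, completes at 38
Sum of completion times = 64
Average completion time = 64/4 = 16.0

16.0


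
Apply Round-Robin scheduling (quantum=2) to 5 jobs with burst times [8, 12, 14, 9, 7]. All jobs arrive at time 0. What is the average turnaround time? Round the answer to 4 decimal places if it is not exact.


Time quantum = 2
Execution trace:
  J1 runs 2 units, time = 2
  J2 runs 2 units, time = 4
  J3 runs 2 units, time = 6
  J4 runs 2 units, time = 8
  J5 runs 2 units, time = 10
  J1 runs 2 units, time = 12
  J2 runs 2 units, time = 14
  J3 runs 2 units, time = 16
  J4 runs 2 units, time = 18
  J5 runs 2 units, time = 20
  J1 runs 2 units, time = 22
  J2 runs 2 units, time = 24
  J3 runs 2 units, time = 26
  J4 runs 2 units, time = 28
  J5 runs 2 units, time = 30
  J1 runs 2 units, time = 32
  J2 runs 2 units, time = 34
  J3 runs 2 units, time = 36
  J4 runs 2 units, time = 38
  J5 runs 1 units, time = 39
  J2 runs 2 units, time = 41
  J3 runs 2 units, time = 43
  J4 runs 1 units, time = 44
  J2 runs 2 units, time = 46
  J3 runs 2 units, time = 48
  J3 runs 2 units, time = 50
Finish times: [32, 46, 50, 44, 39]
Average turnaround = 211/5 = 42.2

42.2


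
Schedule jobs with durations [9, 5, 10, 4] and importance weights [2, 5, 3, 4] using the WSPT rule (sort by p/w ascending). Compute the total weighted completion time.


Compute p/w ratios and sort ascending (WSPT): [(5, 5), (4, 4), (10, 3), (9, 2)]
Compute weighted completion times:
  Job (p=5,w=5): C=5, w*C=5*5=25
  Job (p=4,w=4): C=9, w*C=4*9=36
  Job (p=10,w=3): C=19, w*C=3*19=57
  Job (p=9,w=2): C=28, w*C=2*28=56
Total weighted completion time = 174

174


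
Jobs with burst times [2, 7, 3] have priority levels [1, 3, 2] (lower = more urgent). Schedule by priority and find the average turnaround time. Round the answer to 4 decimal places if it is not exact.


Sort by priority (ascending = highest first):
Order: [(1, 2), (2, 3), (3, 7)]
Completion times:
  Priority 1, burst=2, C=2
  Priority 2, burst=3, C=5
  Priority 3, burst=7, C=12
Average turnaround = 19/3 = 6.3333

6.3333


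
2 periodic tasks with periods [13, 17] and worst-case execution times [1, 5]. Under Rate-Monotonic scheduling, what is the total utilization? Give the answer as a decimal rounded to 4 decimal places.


Compute individual utilizations (exact fractions):
  Task 1: C/T = 1/13 (approx. 0.0769)
  Task 2: C/T = 5/17 (approx. 0.2941)
Total utilization U = 1/13 + 5/17 = 82/221
Rounded to 4 decimal places: U = 0.3710
RM (Liu & Layland) bound for 2 tasks = 0.828427; compare with U = 82/221 (approx. 0.371041)
U <= bound, so schedulable by RM sufficient condition.

0.3710


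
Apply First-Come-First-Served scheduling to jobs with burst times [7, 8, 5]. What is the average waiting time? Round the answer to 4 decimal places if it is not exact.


FCFS order (as given): [7, 8, 5]
Waiting times:
  Job 1: wait = 0
  Job 2: wait = 7
  Job 3: wait = 15
Sum of waiting times = 22
Average waiting time = 22/3 = 7.3333

7.3333


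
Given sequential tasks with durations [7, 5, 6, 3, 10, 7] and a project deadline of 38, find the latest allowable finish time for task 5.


LF(activity 5) = deadline - sum of successor durations
Successors: activities 6 through 6 with durations [7]
Sum of successor durations = 7
LF = 38 - 7 = 31

31


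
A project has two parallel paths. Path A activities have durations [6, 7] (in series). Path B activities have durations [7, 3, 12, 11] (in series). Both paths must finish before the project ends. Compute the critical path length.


Path A total = 6 + 7 = 13
Path B total = 7 + 3 + 12 + 11 = 33
Critical path = longest path = max(13, 33) = 33

33


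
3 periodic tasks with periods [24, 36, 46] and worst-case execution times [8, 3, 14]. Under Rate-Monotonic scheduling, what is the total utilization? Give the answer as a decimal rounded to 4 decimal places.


Compute individual utilizations (exact fractions):
  Task 1: C/T = 8/24 = 1/3 (approx. 0.3333)
  Task 2: C/T = 3/36 = 1/12 (approx. 0.0833)
  Task 3: C/T = 14/46 = 7/23 (approx. 0.3043)
Total utilization U = 1/3 + 1/12 + 7/23 = 199/276
Rounded to 4 decimal places: U = 0.7210
RM (Liu & Layland) bound for 3 tasks = 0.779763; compare with U = 199/276 (approx. 0.721014)
U <= bound, so schedulable by RM sufficient condition.

0.7210


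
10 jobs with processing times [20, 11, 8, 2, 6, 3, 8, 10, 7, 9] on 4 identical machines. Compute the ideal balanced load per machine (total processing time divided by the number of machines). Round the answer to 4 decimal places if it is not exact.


Total processing time = 20 + 11 + 8 + 2 + 6 + 3 + 8 + 10 + 7 + 9 = 84
Number of machines = 4
Ideal balanced load = 84 / 4 = 21.0

21.0


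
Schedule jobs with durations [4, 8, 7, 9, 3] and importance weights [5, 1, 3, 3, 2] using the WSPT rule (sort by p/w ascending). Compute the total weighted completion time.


Compute p/w ratios and sort ascending (WSPT): [(4, 5), (3, 2), (7, 3), (9, 3), (8, 1)]
Compute weighted completion times:
  Job (p=4,w=5): C=4, w*C=5*4=20
  Job (p=3,w=2): C=7, w*C=2*7=14
  Job (p=7,w=3): C=14, w*C=3*14=42
  Job (p=9,w=3): C=23, w*C=3*23=69
  Job (p=8,w=1): C=31, w*C=1*31=31
Total weighted completion time = 176

176


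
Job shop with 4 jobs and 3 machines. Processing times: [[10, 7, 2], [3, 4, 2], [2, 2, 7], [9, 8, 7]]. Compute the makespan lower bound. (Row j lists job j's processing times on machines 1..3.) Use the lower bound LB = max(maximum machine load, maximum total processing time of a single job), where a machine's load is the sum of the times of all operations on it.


Machine loads:
  Machine 1: 10 + 3 + 2 + 9 = 24
  Machine 2: 7 + 4 + 2 + 8 = 21
  Machine 3: 2 + 2 + 7 + 7 = 18
Max machine load = 24
Job totals:
  Job 1: 19
  Job 2: 9
  Job 3: 11
  Job 4: 24
Max job total = 24
Lower bound = max(24, 24) = 24

24


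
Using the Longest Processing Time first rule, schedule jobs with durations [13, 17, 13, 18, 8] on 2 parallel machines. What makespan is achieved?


Sort jobs in decreasing order (LPT): [18, 17, 13, 13, 8]
Assign each job to the least loaded machine:
  Machine 1: jobs [18, 13], load = 31
  Machine 2: jobs [17, 13, 8], load = 38
Makespan = max load = 38

38


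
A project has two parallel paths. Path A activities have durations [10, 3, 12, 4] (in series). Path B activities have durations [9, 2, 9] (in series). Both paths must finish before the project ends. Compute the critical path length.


Path A total = 10 + 3 + 12 + 4 = 29
Path B total = 9 + 2 + 9 = 20
Critical path = longest path = max(29, 20) = 29

29


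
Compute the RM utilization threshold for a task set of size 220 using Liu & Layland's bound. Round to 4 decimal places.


Compute 2^(1/220) = 1.0031556376
Subtract 1: 1.0031556376 - 1 = 0.0031556376
Multiply by n: 220 * 0.0031556376 = 0.6942402720
Round to 4 dp: 0.6942

0.6942


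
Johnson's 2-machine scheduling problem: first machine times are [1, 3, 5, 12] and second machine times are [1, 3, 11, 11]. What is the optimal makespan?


Apply Johnson's rule:
  Group 1 (a <= b): [(1, 1, 1), (2, 3, 3), (3, 5, 11)]
  Group 2 (a > b): [(4, 12, 11)]
Optimal job order: [1, 2, 3, 4]
Schedule:
  Job 1: M1 done at 1, M2 done at 2
  Job 2: M1 done at 4, M2 done at 7
  Job 3: M1 done at 9, M2 done at 20
  Job 4: M1 done at 21, M2 done at 32
Makespan = 32

32


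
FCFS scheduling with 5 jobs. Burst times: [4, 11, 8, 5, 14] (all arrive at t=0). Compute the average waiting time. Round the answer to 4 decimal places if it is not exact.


FCFS order (as given): [4, 11, 8, 5, 14]
Waiting times:
  Job 1: wait = 0
  Job 2: wait = 4
  Job 3: wait = 15
  Job 4: wait = 23
  Job 5: wait = 28
Sum of waiting times = 70
Average waiting time = 70/5 = 14.0

14.0


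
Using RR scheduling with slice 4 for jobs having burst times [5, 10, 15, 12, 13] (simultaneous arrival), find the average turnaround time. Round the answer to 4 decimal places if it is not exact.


Time quantum = 4
Execution trace:
  J1 runs 4 units, time = 4
  J2 runs 4 units, time = 8
  J3 runs 4 units, time = 12
  J4 runs 4 units, time = 16
  J5 runs 4 units, time = 20
  J1 runs 1 units, time = 21
  J2 runs 4 units, time = 25
  J3 runs 4 units, time = 29
  J4 runs 4 units, time = 33
  J5 runs 4 units, time = 37
  J2 runs 2 units, time = 39
  J3 runs 4 units, time = 43
  J4 runs 4 units, time = 47
  J5 runs 4 units, time = 51
  J3 runs 3 units, time = 54
  J5 runs 1 units, time = 55
Finish times: [21, 39, 54, 47, 55]
Average turnaround = 216/5 = 43.2

43.2


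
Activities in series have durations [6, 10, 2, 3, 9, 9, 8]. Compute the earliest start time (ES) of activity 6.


Activity 6 starts after activities 1 through 5 complete.
Predecessor durations: [6, 10, 2, 3, 9]
ES = 6 + 10 + 2 + 3 + 9 = 30

30


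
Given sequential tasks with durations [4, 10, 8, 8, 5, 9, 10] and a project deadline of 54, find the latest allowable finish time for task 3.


LF(activity 3) = deadline - sum of successor durations
Successors: activities 4 through 7 with durations [8, 5, 9, 10]
Sum of successor durations = 32
LF = 54 - 32 = 22

22


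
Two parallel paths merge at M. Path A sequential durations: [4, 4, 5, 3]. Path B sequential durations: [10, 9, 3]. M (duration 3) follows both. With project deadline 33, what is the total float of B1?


Forward pass: ES(B1) = sum of predecessors on chain B = 0
EF = ES + duration = 0 + 10 = 10
Backward pass: LF(M) = deadline = 33; LS(M) = 33 - 3 = 30
LF(B1) = LS(M) - sum(successors on chain B) = 30 - 12 = 18
LS = LF - duration = 18 - 10 = 8
Total float = LS - ES = 8 - 0 = 8

8


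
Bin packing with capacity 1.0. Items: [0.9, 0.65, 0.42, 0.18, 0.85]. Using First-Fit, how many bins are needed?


Place items sequentially using First-Fit:
  Item 0.9 -> new Bin 1
  Item 0.65 -> new Bin 2
  Item 0.42 -> new Bin 3
  Item 0.18 -> Bin 2 (now 0.83)
  Item 0.85 -> new Bin 4
Total bins used = 4

4


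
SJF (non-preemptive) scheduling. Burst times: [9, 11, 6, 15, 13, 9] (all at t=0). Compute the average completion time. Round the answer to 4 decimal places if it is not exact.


SJF order (ascending): [6, 9, 9, 11, 13, 15]
Completion times:
  Job 1: burst=6, C=6
  Job 2: burst=9, C=15
  Job 3: burst=9, C=24
  Job 4: burst=11, C=35
  Job 5: burst=13, C=48
  Job 6: burst=15, C=63
Average completion = 191/6 = 31.8333

31.8333


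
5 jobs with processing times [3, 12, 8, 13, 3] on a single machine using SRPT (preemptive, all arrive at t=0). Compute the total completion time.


Since all jobs arrive at t=0, SRPT equals SPT ordering.
SPT order: [3, 3, 8, 12, 13]
Completion times:
  Job 1: p=3, C=3
  Job 2: p=3, C=6
  Job 3: p=8, C=14
  Job 4: p=12, C=26
  Job 5: p=13, C=39
Total completion time = 3 + 6 + 14 + 26 + 39 = 88

88
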